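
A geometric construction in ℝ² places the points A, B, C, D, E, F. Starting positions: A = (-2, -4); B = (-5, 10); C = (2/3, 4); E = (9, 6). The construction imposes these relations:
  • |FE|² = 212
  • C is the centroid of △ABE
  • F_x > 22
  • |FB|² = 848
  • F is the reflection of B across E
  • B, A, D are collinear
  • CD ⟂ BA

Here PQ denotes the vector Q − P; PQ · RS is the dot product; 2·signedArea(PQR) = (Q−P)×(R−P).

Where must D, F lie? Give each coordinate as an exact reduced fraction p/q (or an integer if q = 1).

D = (-722/205, 636/205)
F = (23, 2)

1. D_x = -722/205  [B, A, D are collinear ∩ CD ⟂ BA]
2. D_y = 636/205  [B, A, D are collinear ∩ CD ⟂ BA]
   → D = (-722/205, 636/205)
3. F_x = 23  [F is the reflection of B across E]
4. F_y = 2  [F is the reflection of B across E]
   → F = (23, 2)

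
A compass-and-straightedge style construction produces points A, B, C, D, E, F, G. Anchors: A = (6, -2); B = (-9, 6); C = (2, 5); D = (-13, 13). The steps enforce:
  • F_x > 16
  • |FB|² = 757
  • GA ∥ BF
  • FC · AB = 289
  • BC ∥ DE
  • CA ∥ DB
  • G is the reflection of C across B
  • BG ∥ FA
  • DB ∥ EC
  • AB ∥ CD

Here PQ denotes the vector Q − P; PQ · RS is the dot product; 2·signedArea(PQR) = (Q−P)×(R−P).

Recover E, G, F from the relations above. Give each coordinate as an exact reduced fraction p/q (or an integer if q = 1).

1. E_x = -2  [DB ∥ EC ∩ BC ∥ DE]
2. E_y = 12  [DB ∥ EC ∩ BC ∥ DE]
   → E = (-2, 12)
3. G_x = -20  [G is the reflection of C across B]
4. G_y = 7  [G is the reflection of C across B]
   → G = (-20, 7)
5. F_x = 17  [BG ∥ FA ∩ GA ∥ BF]
6. F_y = -3  [BG ∥ FA ∩ GA ∥ BF]
   → F = (17, -3)

E = (-2, 12)
F = (17, -3)
G = (-20, 7)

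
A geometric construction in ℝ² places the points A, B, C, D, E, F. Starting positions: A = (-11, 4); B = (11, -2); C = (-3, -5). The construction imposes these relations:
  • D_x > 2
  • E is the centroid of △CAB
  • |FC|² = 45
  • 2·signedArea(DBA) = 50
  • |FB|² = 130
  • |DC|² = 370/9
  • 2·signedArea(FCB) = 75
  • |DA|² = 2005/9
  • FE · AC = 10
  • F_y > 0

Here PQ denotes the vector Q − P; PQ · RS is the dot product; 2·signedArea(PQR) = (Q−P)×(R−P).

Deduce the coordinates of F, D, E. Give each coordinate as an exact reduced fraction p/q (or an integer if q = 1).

1. F_x = 0  [line -3·x + 14·y + -14 = 0 ∩ |FC|² = 45]
2. F_y = 1  [line -3·x + 14·y + -14 = 0 ∩ |FC|² = 45]
   → F = (0, 1)
3. D_x = 8/3  [line -6·x + -22·y + -28 = 0 ∩ |DA|² = 2005/9]
4. D_y = -2  [line -6·x + -22·y + -28 = 0 ∩ |DA|² = 2005/9]
   → D = (8/3, -2)
5. E_x = -1  [FE · AC = 10 ∩ E is the centroid of △CAB]
6. E_y = -1  [FE · AC = 10 ∩ E is the centroid of △CAB]
   → E = (-1, -1)

D = (8/3, -2)
E = (-1, -1)
F = (0, 1)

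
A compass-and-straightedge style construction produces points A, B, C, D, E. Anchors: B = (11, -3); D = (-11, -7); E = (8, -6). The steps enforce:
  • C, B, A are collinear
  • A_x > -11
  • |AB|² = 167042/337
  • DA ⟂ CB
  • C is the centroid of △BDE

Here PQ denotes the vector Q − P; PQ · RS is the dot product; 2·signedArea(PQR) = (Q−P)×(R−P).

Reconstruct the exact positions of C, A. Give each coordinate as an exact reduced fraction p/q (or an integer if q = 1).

1. C_x = 8/3  [C is the centroid of △BDE]
2. C_y = -16/3  [C is the centroid of △BDE]
   → C = (8/3, -16/3)
3. A_x = -3518/337  [C, B, A are collinear ∩ DA ⟂ CB]
4. A_y = -3034/337  [C, B, A are collinear ∩ DA ⟂ CB]
   → A = (-3518/337, -3034/337)

A = (-3518/337, -3034/337)
C = (8/3, -16/3)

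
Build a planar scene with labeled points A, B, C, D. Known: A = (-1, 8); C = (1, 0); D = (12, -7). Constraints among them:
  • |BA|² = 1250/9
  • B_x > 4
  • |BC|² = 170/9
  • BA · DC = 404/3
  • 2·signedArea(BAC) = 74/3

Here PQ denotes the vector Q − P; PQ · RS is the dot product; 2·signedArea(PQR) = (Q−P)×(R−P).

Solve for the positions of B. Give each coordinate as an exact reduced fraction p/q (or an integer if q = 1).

B = (14/3, -7/3)

1. B_x = 14/3  [2·signedArea(BAC) = 74/3 ∩ BA · DC = 404/3]
2. B_y = -7/3  [2·signedArea(BAC) = 74/3 ∩ BA · DC = 404/3]
   → B = (14/3, -7/3)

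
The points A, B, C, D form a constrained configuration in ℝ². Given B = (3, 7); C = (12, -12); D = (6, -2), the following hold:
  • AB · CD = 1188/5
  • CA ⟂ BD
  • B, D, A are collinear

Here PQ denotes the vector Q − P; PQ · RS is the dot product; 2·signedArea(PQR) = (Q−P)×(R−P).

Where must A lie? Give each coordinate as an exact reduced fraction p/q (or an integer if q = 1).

A = (48/5, -64/5)

1. A_x = 48/5  [B, D, A are collinear ∩ CA ⟂ BD]
2. A_y = -64/5  [B, D, A are collinear ∩ CA ⟂ BD]
   → A = (48/5, -64/5)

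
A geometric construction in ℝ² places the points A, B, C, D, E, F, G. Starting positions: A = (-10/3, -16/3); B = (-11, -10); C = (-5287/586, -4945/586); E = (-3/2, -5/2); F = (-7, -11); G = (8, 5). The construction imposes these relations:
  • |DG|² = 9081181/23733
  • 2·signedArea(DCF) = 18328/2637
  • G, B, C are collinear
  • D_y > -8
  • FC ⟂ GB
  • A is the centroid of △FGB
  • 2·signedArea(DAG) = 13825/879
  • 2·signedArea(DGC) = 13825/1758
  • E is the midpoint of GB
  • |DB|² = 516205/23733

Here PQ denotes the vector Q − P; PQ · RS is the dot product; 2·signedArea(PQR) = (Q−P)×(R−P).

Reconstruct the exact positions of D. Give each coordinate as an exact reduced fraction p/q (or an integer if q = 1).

D = (-18791/2637, -19523/2637)

1. D_x = -18791/2637  [2·signedArea(DAG) = 13825/879 ∩ 2·signedArea(DCF) = 18328/2637]
2. D_y = -19523/2637  [2·signedArea(DAG) = 13825/879 ∩ 2·signedArea(DCF) = 18328/2637]
   → D = (-18791/2637, -19523/2637)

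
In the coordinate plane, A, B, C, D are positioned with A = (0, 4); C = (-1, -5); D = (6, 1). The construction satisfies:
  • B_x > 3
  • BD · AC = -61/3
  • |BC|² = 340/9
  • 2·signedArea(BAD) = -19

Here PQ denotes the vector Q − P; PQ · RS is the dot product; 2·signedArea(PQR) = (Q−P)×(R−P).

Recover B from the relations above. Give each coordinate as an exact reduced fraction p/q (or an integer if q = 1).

1. B_x = 11/3  [2·signedArea(BAD) = -19 ∩ BD · AC = -61/3]
2. B_y = -1  [2·signedArea(BAD) = -19 ∩ BD · AC = -61/3]
   → B = (11/3, -1)

B = (11/3, -1)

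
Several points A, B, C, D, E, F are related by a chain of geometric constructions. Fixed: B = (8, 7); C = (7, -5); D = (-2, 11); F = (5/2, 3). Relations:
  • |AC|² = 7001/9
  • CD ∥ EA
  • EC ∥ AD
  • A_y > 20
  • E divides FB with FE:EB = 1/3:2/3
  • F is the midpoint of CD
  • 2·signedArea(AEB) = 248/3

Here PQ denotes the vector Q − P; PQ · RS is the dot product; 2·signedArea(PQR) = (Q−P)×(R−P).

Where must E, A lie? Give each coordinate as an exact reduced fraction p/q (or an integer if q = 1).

A = (-14/3, 61/3)
E = (13/3, 13/3)

1. E_x = 13/3  [E divides FB with FE:EB = 1/3:2/3]
2. E_y = 13/3  [E divides FB with FE:EB = 1/3:2/3]
   → E = (13/3, 13/3)
3. A_x = -14/3  [EC ∥ AD ∩ CD ∥ EA]
4. A_y = 61/3  [EC ∥ AD ∩ CD ∥ EA]
   → A = (-14/3, 61/3)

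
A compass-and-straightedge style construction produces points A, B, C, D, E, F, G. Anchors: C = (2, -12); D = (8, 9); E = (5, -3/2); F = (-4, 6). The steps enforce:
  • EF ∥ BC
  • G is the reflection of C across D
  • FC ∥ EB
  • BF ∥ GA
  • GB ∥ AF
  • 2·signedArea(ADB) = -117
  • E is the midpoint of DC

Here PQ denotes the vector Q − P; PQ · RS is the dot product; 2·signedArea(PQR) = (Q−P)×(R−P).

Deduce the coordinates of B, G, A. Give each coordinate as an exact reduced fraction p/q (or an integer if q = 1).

A = (-1, 111/2)
B = (11, -39/2)
G = (14, 30)

1. B_x = 11  [EF ∥ BC ∩ FC ∥ EB]
2. B_y = -39/2  [EF ∥ BC ∩ FC ∥ EB]
   → B = (11, -39/2)
3. G_x = 14  [G is the reflection of C across D]
4. G_y = 30  [G is the reflection of C across D]
   → G = (14, 30)
5. A_x = -1  [GB ∥ AF ∩ BF ∥ GA]
6. A_y = 111/2  [GB ∥ AF ∩ BF ∥ GA]
   → A = (-1, 111/2)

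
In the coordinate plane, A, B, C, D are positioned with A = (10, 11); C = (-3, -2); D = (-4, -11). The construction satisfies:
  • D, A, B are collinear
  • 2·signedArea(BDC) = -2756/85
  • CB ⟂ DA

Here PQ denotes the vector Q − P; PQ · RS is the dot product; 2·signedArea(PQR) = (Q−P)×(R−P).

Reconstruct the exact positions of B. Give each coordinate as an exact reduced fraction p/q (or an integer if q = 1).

B = (31/85, -352/85)

1. B_x = 31/85  [D, A, B are collinear ∩ CB ⟂ DA]
2. B_y = -352/85  [D, A, B are collinear ∩ CB ⟂ DA]
   → B = (31/85, -352/85)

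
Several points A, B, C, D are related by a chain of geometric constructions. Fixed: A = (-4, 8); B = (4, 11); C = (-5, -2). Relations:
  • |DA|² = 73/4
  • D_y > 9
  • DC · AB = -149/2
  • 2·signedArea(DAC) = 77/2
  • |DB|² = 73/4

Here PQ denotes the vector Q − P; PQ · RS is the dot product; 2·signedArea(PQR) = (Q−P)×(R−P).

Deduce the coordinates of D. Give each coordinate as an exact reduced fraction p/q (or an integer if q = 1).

D = (0, 19/2)

1. D_x = 0  [DC · AB = -149/2 ∩ 2·signedArea(DAC) = 77/2]
2. D_y = 19/2  [DC · AB = -149/2 ∩ 2·signedArea(DAC) = 77/2]
   → D = (0, 19/2)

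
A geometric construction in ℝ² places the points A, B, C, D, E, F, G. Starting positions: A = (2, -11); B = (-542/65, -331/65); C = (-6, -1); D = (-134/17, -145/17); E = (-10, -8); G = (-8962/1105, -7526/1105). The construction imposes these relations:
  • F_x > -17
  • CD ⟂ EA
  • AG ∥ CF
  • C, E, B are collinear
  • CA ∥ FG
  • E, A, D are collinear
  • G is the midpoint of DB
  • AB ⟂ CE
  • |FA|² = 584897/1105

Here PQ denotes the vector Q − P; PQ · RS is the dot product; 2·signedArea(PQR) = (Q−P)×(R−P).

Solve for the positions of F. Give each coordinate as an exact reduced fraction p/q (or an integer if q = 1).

1. F_x = -17802/1105  [CA ∥ FG ∩ AG ∥ CF]
2. F_y = 3524/1105  [CA ∥ FG ∩ AG ∥ CF]
   → F = (-17802/1105, 3524/1105)

F = (-17802/1105, 3524/1105)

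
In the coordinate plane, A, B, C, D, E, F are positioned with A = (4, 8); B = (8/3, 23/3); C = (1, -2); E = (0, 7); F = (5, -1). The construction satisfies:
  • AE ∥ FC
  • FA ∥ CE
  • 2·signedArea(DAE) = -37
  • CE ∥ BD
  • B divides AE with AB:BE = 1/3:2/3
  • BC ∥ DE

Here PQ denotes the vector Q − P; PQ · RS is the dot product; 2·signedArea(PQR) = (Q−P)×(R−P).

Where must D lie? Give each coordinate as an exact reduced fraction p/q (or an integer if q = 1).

D = (5/3, 50/3)

1. D_x = 5/3  [BC ∥ DE ∩ CE ∥ BD]
2. D_y = 50/3  [BC ∥ DE ∩ CE ∥ BD]
   → D = (5/3, 50/3)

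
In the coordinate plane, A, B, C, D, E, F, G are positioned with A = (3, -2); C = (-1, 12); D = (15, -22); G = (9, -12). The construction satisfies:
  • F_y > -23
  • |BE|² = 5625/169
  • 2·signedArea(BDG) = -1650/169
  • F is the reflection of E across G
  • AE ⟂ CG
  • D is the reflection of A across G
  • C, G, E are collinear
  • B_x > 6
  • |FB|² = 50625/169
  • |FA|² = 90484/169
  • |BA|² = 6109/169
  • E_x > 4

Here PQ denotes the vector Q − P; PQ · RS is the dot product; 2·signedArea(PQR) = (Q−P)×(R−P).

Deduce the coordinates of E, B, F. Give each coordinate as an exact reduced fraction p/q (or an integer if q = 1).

B = (1146/169, -1128/169)
E = (771/169, -228/169)
F = (2271/169, -3828/169)

1. E_x = 771/169  [C, G, E are collinear ∩ AE ⟂ CG]
2. E_y = -228/169  [C, G, E are collinear ∩ AE ⟂ CG]
   → E = (771/169, -228/169)
3. B_x = 1146/169  [line -10·x + -6·y + 4692/169 = 0 ∩ |BA|² = 6109/169]
4. B_y = -1128/169  [line -10·x + -6·y + 4692/169 = 0 ∩ |BA|² = 6109/169]
   → B = (1146/169, -1128/169)
5. F_x = 2271/169  [F is the reflection of E across G]
6. F_y = -3828/169  [F is the reflection of E across G]
   → F = (2271/169, -3828/169)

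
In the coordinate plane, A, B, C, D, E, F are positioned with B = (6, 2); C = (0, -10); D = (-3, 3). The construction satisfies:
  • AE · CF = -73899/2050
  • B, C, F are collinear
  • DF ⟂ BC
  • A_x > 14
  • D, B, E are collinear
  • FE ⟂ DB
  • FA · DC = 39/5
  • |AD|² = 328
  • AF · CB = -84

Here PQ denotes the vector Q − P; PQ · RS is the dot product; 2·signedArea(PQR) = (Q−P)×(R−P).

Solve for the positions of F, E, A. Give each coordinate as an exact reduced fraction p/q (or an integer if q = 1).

A = (15, 1)
E = (2019/410, 869/410)
F = (23/5, -4/5)

1. F_x = 23/5  [B, C, F are collinear ∩ DF ⟂ BC]
2. F_y = -4/5  [B, C, F are collinear ∩ DF ⟂ BC]
   → F = (23/5, -4/5)
3. E_x = 2019/410  [D, B, E are collinear ∩ FE ⟂ DB]
4. E_y = 869/410  [D, B, E are collinear ∩ FE ⟂ DB]
   → E = (2019/410, 869/410)
5. A_x = 15  [AE · CF = -73899/2050 ∩ FA · DC = 39/5]
6. A_y = 1  [AE · CF = -73899/2050 ∩ FA · DC = 39/5]
   → A = (15, 1)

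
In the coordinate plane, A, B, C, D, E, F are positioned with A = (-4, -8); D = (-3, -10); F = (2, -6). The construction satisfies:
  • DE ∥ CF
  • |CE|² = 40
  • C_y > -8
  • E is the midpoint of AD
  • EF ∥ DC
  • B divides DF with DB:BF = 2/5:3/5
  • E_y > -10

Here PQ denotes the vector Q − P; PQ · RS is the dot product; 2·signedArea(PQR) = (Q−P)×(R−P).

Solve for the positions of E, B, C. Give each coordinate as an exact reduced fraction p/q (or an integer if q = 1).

1. E_x = -7/2  [E is the midpoint of AD]
2. E_y = -9  [E is the midpoint of AD]
   → E = (-7/2, -9)
3. B_x = -1  [B divides DF with DB:BF = 2/5:3/5]
4. B_y = -42/5  [B divides DF with DB:BF = 2/5:3/5]
   → B = (-1, -42/5)
5. C_x = 5/2  [DE ∥ CF ∩ EF ∥ DC]
6. C_y = -7  [DE ∥ CF ∩ EF ∥ DC]
   → C = (5/2, -7)

B = (-1, -42/5)
C = (5/2, -7)
E = (-7/2, -9)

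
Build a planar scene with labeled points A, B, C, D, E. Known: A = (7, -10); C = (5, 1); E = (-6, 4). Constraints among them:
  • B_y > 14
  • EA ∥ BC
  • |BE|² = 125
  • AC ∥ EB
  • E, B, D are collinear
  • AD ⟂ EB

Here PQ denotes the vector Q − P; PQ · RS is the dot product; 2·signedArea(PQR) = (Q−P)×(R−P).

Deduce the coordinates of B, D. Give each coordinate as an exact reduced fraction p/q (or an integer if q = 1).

B = (-8, 15)
D = (-78/25, -296/25)

1. B_x = -8  [EA ∥ BC ∩ AC ∥ EB]
2. B_y = 15  [EA ∥ BC ∩ AC ∥ EB]
   → B = (-8, 15)
3. D_x = -78/25  [E, B, D are collinear ∩ AD ⟂ EB]
4. D_y = -296/25  [E, B, D are collinear ∩ AD ⟂ EB]
   → D = (-78/25, -296/25)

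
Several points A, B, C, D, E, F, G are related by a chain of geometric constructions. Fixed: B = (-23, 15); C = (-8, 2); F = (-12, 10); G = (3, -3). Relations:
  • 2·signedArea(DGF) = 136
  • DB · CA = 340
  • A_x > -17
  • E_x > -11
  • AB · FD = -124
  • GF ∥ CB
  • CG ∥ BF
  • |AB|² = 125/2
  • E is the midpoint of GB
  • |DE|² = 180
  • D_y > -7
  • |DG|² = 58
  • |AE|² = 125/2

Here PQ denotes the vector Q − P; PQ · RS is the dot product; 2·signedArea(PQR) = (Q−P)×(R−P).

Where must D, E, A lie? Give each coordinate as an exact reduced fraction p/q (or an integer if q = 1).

1. D_x = -4  [line -13·x + -15·y + -142 = 0 ∩ |DG|² = 58]
2. D_y = -6  [line -13·x + -15·y + -142 = 0 ∩ |DG|² = 58]
   → D = (-4, -6)
3. E_x = -10  [E is the midpoint of GB]
4. E_y = 6  [E is the midpoint of GB]
   → E = (-10, 6)
5. A_x = -33/2  [AB · FD = -124 ∩ DB · CA = 340]
6. A_y = 21/2  [AB · FD = -124 ∩ DB · CA = 340]
   → A = (-33/2, 21/2)

A = (-33/2, 21/2)
D = (-4, -6)
E = (-10, 6)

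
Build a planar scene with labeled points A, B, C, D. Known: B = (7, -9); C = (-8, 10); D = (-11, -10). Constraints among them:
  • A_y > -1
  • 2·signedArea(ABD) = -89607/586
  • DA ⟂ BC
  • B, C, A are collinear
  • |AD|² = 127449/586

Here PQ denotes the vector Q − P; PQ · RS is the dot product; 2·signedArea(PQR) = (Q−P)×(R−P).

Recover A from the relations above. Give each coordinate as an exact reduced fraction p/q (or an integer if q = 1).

1. A_x = 337/586  [B, C, A are collinear ∩ DA ⟂ BC]
2. A_y = -505/586  [B, C, A are collinear ∩ DA ⟂ BC]
   → A = (337/586, -505/586)

A = (337/586, -505/586)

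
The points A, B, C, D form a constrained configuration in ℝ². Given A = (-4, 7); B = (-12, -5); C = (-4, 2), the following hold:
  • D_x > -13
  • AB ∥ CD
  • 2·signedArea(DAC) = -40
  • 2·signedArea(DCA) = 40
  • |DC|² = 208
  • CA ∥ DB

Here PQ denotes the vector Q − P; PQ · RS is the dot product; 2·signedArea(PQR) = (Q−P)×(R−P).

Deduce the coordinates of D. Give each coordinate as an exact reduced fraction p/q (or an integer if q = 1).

1. D_x = -12  [CA ∥ DB ∩ AB ∥ CD]
2. D_y = -10  [CA ∥ DB ∩ AB ∥ CD]
   → D = (-12, -10)

D = (-12, -10)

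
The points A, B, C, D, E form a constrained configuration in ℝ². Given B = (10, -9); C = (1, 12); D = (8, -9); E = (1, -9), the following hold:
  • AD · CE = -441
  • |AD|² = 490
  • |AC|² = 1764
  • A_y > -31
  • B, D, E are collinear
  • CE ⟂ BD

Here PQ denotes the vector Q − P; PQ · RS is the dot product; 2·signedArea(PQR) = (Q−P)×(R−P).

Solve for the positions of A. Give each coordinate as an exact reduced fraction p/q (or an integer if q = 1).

A = (1, -30)

1. A_y = -30  [AD · CE = -441]
2. A_x = 1  [|AC|² = 1764]
   → A = (1, -30)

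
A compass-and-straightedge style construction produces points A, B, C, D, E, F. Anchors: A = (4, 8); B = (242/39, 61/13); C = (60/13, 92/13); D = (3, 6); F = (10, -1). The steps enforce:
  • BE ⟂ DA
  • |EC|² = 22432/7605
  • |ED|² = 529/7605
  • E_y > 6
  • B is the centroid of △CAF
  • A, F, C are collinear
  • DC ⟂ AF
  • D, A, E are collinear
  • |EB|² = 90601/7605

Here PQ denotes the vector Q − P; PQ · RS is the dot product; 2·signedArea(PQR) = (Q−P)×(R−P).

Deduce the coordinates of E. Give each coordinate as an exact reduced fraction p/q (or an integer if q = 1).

E = (608/195, 1216/195)

1. E_x = 608/195  [D, A, E are collinear ∩ BE ⟂ DA]
2. E_y = 1216/195  [D, A, E are collinear ∩ BE ⟂ DA]
   → E = (608/195, 1216/195)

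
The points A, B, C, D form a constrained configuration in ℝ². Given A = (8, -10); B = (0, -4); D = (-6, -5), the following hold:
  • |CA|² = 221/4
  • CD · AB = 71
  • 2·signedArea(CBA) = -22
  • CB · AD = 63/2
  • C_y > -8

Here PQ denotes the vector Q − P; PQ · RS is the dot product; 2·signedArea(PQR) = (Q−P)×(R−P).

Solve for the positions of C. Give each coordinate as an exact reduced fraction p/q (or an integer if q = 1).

1. C_x = 1  [2·signedArea(CBA) = -22 ∩ CD · AB = 71]
2. C_y = -15/2  [2·signedArea(CBA) = -22 ∩ CD · AB = 71]
   → C = (1, -15/2)

C = (1, -15/2)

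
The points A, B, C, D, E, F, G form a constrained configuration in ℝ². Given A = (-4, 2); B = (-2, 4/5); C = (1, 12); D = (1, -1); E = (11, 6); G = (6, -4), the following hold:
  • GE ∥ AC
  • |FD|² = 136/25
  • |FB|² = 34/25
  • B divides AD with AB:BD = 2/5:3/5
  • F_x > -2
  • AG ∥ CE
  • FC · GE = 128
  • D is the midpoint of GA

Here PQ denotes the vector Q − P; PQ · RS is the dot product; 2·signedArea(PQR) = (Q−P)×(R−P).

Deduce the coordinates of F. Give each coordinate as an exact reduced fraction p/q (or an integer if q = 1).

F = (-1, 1/5)

1. F_x = -1  [line -5·x + -10·y + -3 = 0 ∩ |FB|² = 34/25]
2. F_y = 1/5  [line -5·x + -10·y + -3 = 0 ∩ |FB|² = 34/25]
   → F = (-1, 1/5)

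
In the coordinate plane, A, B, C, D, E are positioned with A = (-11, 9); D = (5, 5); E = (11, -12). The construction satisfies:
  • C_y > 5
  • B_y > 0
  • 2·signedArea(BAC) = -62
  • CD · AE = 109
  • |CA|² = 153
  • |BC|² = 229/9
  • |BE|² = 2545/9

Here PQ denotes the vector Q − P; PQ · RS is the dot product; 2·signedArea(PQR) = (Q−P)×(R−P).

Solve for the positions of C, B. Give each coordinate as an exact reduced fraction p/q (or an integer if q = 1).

B = (1/3, 1)
C = (1, 6)

1. C_x = 1  [line -22·x + 21·y + -104 = 0 ∩ |CA|² = 153]
2. C_y = 6  [line -22·x + 21·y + -104 = 0 ∩ |CA|² = 153]
   → C = (1, 6)
3. B_x = 1/3  [line 3·x + 12·y + -13 = 0 ∩ |BE|² = 2545/9]
4. B_y = 1  [line 3·x + 12·y + -13 = 0 ∩ |BE|² = 2545/9]
   → B = (1/3, 1)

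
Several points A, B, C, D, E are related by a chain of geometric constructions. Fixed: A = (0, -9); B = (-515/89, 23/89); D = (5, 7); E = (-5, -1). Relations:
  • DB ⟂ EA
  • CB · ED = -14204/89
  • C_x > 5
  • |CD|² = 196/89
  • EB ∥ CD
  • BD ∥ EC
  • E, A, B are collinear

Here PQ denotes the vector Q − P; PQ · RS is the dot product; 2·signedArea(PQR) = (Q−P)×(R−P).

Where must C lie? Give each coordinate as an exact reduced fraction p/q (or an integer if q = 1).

C = (515/89, 511/89)

1. C_x = 515/89  [EB ∥ CD ∩ BD ∥ EC]
2. C_y = 511/89  [EB ∥ CD ∩ BD ∥ EC]
   → C = (515/89, 511/89)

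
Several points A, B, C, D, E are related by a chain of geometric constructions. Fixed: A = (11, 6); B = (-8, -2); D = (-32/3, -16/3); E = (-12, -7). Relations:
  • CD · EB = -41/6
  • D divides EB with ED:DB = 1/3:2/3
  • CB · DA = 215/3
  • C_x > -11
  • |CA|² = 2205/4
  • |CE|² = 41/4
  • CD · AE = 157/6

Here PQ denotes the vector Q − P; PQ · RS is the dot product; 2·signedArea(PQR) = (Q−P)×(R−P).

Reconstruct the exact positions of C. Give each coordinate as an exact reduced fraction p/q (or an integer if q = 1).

1. C_x = -10  [CB · DA = 215/3 ∩ CD · AE = 157/6]
2. C_y = -9/2  [CB · DA = 215/3 ∩ CD · AE = 157/6]
   → C = (-10, -9/2)

C = (-10, -9/2)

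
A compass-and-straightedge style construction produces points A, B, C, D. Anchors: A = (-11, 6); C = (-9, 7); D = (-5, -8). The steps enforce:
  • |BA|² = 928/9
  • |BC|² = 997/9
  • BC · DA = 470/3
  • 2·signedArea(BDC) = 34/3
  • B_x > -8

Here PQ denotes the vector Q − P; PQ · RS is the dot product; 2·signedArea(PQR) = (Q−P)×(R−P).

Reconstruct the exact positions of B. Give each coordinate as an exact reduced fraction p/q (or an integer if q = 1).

1. B_x = -7  [2·signedArea(BDC) = 34/3 ∩ BC · DA = 470/3]
2. B_y = -10/3  [2·signedArea(BDC) = 34/3 ∩ BC · DA = 470/3]
   → B = (-7, -10/3)

B = (-7, -10/3)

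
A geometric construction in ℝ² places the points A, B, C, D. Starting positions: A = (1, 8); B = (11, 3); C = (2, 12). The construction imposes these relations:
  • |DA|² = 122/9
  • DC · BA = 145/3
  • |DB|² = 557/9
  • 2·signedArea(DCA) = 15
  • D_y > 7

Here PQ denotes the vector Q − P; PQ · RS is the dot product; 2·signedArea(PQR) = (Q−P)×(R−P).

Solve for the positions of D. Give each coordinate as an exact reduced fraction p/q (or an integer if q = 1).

D = (14/3, 23/3)

1. D_x = 14/3  [2·signedArea(DCA) = 15 ∩ DC · BA = 145/3]
2. D_y = 23/3  [2·signedArea(DCA) = 15 ∩ DC · BA = 145/3]
   → D = (14/3, 23/3)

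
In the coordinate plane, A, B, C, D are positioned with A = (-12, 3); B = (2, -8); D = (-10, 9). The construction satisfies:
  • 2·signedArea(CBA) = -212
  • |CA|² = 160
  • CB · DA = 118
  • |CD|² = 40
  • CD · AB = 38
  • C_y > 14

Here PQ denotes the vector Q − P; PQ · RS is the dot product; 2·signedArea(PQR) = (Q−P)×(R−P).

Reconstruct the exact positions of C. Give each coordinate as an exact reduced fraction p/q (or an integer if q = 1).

1. C_x = -8  [2·signedArea(CBA) = -212 ∩ CB · DA = 118]
2. C_y = 15  [2·signedArea(CBA) = -212 ∩ CB · DA = 118]
   → C = (-8, 15)

C = (-8, 15)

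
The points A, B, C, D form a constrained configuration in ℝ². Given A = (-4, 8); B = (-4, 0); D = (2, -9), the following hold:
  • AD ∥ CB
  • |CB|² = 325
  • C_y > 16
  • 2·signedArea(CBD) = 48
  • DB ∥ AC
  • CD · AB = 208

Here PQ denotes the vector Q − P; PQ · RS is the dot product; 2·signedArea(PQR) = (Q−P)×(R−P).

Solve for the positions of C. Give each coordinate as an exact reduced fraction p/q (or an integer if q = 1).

C = (-10, 17)

1. C_x = -10  [AD ∥ CB ∩ DB ∥ AC]
2. C_y = 17  [AD ∥ CB ∩ DB ∥ AC]
   → C = (-10, 17)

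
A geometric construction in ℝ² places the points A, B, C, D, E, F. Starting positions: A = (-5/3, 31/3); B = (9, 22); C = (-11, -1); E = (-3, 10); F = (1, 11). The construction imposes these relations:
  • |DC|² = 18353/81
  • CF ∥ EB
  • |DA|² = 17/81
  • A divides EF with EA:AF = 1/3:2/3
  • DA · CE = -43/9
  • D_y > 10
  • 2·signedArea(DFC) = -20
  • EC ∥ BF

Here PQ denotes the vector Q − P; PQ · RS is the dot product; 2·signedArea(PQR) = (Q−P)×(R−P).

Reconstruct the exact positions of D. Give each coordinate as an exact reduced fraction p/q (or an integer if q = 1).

D = (-11/9, 94/9)

1. D_x = -11/9  [2·signedArea(DFC) = -20 ∩ DA · CE = -43/9]
2. D_y = 94/9  [2·signedArea(DFC) = -20 ∩ DA · CE = -43/9]
   → D = (-11/9, 94/9)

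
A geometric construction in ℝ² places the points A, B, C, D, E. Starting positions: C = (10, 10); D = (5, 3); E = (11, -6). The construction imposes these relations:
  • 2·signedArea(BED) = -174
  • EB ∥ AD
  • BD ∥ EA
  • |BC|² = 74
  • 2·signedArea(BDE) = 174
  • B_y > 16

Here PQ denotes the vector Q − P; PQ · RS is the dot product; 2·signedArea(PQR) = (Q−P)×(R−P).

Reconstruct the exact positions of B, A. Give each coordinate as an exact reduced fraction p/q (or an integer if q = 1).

1. B_x = 15  [line -9·x + -6·y + 237 = 0 ∩ |BC|² = 74]
2. B_y = 17  [line -9·x + -6·y + 237 = 0 ∩ |BC|² = 74]
   → B = (15, 17)
3. A_x = 1  [EB ∥ AD ∩ BD ∥ EA]
4. A_y = -20  [EB ∥ AD ∩ BD ∥ EA]
   → A = (1, -20)

A = (1, -20)
B = (15, 17)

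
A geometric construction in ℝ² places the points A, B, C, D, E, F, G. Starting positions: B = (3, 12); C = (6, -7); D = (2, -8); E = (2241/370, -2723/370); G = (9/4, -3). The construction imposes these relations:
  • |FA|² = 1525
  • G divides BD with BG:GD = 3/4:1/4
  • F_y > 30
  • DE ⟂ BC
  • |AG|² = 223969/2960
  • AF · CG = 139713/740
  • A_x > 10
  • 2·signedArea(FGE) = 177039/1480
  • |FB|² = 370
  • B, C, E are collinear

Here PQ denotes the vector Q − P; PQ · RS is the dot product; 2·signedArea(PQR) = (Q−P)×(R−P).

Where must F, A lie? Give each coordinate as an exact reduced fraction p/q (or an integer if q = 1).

A = (1871/185, -1243/185)
F = (0, 31)

1. F_x = 0  [line 1613/370·x + 2817/740·y + -87327/740 = 0 ∩ |FB|² = 370]
2. F_y = 31  [line 1613/370·x + 2817/740·y + -87327/740 = 0 ∩ |FB|² = 370]
   → F = (0, 31)
3. A_x = 1871/185  [line 15/4·x + -4·y + -47953/740 = 0 ∩ |AG|² = 223969/2960]
4. A_y = -1243/185  [line 15/4·x + -4·y + -47953/740 = 0 ∩ |AG|² = 223969/2960]
   → A = (1871/185, -1243/185)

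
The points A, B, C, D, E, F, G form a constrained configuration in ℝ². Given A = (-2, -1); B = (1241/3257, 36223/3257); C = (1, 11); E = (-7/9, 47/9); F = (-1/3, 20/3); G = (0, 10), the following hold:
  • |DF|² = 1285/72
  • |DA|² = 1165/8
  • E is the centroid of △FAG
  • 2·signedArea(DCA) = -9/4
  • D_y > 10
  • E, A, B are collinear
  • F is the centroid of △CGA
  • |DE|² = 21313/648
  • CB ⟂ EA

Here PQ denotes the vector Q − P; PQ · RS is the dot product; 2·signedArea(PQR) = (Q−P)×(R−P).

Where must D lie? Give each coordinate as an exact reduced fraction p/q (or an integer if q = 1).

1. D_x = 3/4  [line 12·x + -3·y + 93/4 = 0 ∩ |DF|² = 1285/72]
2. D_y = 43/4  [line 12·x + -3·y + 93/4 = 0 ∩ |DF|² = 1285/72]
   → D = (3/4, 43/4)

D = (3/4, 43/4)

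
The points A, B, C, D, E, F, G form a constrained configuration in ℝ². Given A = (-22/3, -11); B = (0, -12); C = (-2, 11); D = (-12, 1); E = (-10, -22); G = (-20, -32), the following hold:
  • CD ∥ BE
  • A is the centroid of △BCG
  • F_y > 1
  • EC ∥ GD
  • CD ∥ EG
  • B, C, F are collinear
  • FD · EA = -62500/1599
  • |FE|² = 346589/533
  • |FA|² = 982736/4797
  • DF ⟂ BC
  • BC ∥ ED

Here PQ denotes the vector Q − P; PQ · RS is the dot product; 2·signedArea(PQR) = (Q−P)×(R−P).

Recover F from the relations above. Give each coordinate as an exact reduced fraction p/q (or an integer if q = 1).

F = (-646/533, 1033/533)

1. F_x = -646/533  [B, C, F are collinear ∩ DF ⟂ BC]
2. F_y = 1033/533  [B, C, F are collinear ∩ DF ⟂ BC]
   → F = (-646/533, 1033/533)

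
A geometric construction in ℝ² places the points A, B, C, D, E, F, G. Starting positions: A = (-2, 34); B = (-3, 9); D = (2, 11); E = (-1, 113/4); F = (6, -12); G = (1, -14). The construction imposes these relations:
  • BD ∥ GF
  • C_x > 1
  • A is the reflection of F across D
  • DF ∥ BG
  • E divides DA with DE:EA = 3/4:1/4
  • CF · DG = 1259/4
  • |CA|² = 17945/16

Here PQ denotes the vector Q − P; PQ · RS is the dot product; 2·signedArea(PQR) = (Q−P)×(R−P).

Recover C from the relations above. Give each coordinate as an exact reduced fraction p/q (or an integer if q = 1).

C = (2, 3/4)

1. C_x = 2  [line 1·x + 25·y + -83/4 = 0 ∩ |CA|² = 17945/16]
2. C_y = 3/4  [line 1·x + 25·y + -83/4 = 0 ∩ |CA|² = 17945/16]
   → C = (2, 3/4)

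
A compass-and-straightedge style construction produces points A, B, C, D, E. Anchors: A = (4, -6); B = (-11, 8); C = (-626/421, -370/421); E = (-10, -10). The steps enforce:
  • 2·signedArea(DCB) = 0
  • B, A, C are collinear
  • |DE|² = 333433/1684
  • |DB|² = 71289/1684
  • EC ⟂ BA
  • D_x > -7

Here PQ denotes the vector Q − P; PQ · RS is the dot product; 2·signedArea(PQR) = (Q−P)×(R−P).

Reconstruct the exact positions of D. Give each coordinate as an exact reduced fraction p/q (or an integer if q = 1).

1. D_x = -5257/842  [line -3738/421·x + -4005/421·y + -9078/421 = 0 ∩ |DB|² = 71289/1684]
2. D_y = 1499/421  [line -3738/421·x + -4005/421·y + -9078/421 = 0 ∩ |DB|² = 71289/1684]
   → D = (-5257/842, 1499/421)

D = (-5257/842, 1499/421)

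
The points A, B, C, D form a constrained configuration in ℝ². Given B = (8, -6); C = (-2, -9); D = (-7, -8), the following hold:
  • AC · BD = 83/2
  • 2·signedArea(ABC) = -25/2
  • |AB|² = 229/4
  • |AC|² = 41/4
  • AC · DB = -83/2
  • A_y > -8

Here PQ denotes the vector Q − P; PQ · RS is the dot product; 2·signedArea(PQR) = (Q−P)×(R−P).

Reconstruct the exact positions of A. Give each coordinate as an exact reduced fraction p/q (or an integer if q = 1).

A = (1/2, -7)

1. A_x = 1/2  [2·signedArea(ABC) = -25/2 ∩ AC · DB = -83/2]
2. A_y = -7  [2·signedArea(ABC) = -25/2 ∩ AC · DB = -83/2]
   → A = (1/2, -7)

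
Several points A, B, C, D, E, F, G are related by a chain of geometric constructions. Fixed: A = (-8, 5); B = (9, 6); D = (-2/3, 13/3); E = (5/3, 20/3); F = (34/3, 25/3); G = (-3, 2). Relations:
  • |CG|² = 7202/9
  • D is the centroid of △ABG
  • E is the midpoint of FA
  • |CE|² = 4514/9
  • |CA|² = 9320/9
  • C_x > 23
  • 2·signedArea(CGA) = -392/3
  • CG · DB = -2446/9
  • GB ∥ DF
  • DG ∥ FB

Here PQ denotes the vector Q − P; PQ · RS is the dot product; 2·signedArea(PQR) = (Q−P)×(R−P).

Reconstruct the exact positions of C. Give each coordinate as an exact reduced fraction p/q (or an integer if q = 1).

C = (70/3, 37/3)

1. C_x = 70/3  [CG · DB = -2446/9 ∩ 2·signedArea(CGA) = -392/3]
2. C_y = 37/3  [CG · DB = -2446/9 ∩ 2·signedArea(CGA) = -392/3]
   → C = (70/3, 37/3)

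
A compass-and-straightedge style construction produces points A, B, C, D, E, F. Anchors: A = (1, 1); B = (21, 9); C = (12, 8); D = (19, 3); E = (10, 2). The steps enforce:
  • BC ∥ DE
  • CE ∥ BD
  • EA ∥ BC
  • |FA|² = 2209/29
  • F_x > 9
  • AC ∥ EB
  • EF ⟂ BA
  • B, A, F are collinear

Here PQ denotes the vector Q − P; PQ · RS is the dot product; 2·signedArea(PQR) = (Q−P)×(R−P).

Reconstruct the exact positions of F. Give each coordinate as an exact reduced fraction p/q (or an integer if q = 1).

1. F_x = 264/29  [B, A, F are collinear ∩ EF ⟂ BA]
2. F_y = 123/29  [B, A, F are collinear ∩ EF ⟂ BA]
   → F = (264/29, 123/29)

F = (264/29, 123/29)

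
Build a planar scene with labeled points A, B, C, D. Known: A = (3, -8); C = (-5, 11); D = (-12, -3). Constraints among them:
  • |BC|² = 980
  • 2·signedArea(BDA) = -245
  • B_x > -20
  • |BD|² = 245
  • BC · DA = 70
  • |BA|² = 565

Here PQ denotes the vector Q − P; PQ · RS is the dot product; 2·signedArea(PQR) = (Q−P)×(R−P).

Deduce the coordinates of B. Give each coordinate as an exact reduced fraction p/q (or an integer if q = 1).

1. B_x = -19  [2·signedArea(BDA) = -245 ∩ BC · DA = 70]
2. B_y = -17  [2·signedArea(BDA) = -245 ∩ BC · DA = 70]
   → B = (-19, -17)

B = (-19, -17)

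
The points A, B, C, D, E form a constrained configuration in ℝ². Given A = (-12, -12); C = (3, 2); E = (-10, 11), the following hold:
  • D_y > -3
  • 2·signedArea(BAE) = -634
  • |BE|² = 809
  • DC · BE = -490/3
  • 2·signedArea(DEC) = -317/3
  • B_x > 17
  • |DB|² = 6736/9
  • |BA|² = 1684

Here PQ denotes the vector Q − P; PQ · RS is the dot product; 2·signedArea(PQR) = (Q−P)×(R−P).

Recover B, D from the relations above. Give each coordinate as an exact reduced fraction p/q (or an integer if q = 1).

1. B_x = 18  [line -23·x + 2·y + 382 = 0 ∩ |BE|² = 809]
2. B_y = 16  [line -23·x + 2·y + 382 = 0 ∩ |BE|² = 809]
   → B = (18, 16)
3. D_x = -2  [DC · BE = -490/3 ∩ 2·signedArea(DEC) = -317/3]
4. D_y = -8/3  [DC · BE = -490/3 ∩ 2·signedArea(DEC) = -317/3]
   → D = (-2, -8/3)

B = (18, 16)
D = (-2, -8/3)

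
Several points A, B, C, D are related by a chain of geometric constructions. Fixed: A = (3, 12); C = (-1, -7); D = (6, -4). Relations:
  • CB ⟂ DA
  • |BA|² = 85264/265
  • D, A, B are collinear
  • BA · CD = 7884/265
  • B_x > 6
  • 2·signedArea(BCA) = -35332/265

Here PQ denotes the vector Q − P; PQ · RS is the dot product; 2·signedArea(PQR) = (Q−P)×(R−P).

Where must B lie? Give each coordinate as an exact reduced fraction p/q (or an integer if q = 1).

1. B_x = 1671/265  [D, A, B are collinear ∩ CB ⟂ DA]
2. B_y = -1492/265  [D, A, B are collinear ∩ CB ⟂ DA]
   → B = (1671/265, -1492/265)

B = (1671/265, -1492/265)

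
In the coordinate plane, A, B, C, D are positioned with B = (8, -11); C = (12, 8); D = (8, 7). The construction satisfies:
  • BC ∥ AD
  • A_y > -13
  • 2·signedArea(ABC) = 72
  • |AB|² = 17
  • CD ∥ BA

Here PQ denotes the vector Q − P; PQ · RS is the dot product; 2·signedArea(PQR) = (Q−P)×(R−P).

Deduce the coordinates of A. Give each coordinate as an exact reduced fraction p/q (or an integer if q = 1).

A = (4, -12)

1. A_x = 4  [BC ∥ AD ∩ CD ∥ BA]
2. A_y = -12  [BC ∥ AD ∩ CD ∥ BA]
   → A = (4, -12)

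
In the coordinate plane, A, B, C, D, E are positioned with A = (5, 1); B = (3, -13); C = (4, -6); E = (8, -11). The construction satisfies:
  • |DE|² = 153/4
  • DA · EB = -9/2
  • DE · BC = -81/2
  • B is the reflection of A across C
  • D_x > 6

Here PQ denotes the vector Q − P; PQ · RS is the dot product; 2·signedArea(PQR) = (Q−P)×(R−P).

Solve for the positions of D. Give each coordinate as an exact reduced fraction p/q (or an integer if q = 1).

D = (13/2, -5)

1. D_x = 13/2  [DA · EB = -9/2 ∩ DE · BC = -81/2]
2. D_y = -5  [DA · EB = -9/2 ∩ DE · BC = -81/2]
   → D = (13/2, -5)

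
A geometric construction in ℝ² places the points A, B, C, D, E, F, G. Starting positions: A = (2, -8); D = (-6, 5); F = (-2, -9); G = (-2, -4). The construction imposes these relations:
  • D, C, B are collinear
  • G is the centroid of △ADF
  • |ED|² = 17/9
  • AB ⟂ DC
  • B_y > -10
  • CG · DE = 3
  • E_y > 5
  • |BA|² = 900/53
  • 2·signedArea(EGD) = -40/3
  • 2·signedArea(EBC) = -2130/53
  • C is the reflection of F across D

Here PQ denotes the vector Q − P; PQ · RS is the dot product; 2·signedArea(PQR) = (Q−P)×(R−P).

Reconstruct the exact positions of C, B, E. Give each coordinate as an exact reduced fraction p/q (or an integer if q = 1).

1. C_x = -10  [C is the reflection of F across D]
2. C_y = 19  [C is the reflection of F across D]
   → C = (-10, 19)
3. B_x = -104/53  [D, C, B are collinear ∩ AB ⟂ DC]
4. B_y = -484/53  [D, C, B are collinear ∩ AB ⟂ DC]
   → B = (-104/53, -484/53)
5. E_x = -14/3  [2·signedArea(EBC) = -2130/53 ∩ 2·signedArea(EGD) = -40/3]
6. E_y = 16/3  [2·signedArea(EBC) = -2130/53 ∩ 2·signedArea(EGD) = -40/3]
   → E = (-14/3, 16/3)

B = (-104/53, -484/53)
C = (-10, 19)
E = (-14/3, 16/3)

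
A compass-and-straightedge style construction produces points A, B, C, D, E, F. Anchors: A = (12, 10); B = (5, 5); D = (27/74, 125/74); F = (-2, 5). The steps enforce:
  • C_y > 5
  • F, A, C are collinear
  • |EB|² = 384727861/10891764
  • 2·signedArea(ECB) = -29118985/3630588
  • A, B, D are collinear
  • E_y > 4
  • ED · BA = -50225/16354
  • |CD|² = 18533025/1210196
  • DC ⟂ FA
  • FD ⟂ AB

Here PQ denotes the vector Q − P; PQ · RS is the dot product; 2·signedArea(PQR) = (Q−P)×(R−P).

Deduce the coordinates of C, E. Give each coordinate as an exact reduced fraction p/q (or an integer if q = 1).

C = (-7779/8177, 87895/16354)
E = (-42299/49062, 98645/24531)

1. C_x = -7779/8177  [F, A, C are collinear ∩ DC ⟂ FA]
2. C_y = 87895/16354  [F, A, C are collinear ∩ DC ⟂ FA]
   → C = (-7779/8177, 87895/16354)
3. E_x = -42299/49062  [2·signedArea(ECB) = -29118985/3630588 ∩ ED · BA = -50225/16354]
4. E_y = 98645/24531  [2·signedArea(ECB) = -29118985/3630588 ∩ ED · BA = -50225/16354]
   → E = (-42299/49062, 98645/24531)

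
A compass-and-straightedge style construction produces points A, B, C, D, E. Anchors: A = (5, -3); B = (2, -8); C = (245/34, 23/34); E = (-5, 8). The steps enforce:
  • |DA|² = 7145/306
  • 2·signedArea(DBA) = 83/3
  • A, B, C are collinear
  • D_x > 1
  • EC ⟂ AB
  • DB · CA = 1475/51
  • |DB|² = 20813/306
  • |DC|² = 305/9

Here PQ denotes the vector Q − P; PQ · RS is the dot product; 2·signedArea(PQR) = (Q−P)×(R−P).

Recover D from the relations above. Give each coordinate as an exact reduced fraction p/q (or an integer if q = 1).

D = (143/102, 23/102)

1. D_x = 143/102  [DB · CA = 1475/51 ∩ 2·signedArea(DBA) = 83/3]
2. D_y = 23/102  [DB · CA = 1475/51 ∩ 2·signedArea(DBA) = 83/3]
   → D = (143/102, 23/102)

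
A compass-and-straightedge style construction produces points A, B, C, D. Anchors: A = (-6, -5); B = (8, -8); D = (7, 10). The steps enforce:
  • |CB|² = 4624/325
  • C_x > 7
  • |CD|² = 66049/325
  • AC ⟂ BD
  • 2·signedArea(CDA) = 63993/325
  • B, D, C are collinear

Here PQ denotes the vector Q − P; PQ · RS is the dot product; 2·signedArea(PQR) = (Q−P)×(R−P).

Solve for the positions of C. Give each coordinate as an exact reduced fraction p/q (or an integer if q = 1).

C = (2532/325, -1376/325)

1. C_x = 2532/325  [B, D, C are collinear ∩ AC ⟂ BD]
2. C_y = -1376/325  [B, D, C are collinear ∩ AC ⟂ BD]
   → C = (2532/325, -1376/325)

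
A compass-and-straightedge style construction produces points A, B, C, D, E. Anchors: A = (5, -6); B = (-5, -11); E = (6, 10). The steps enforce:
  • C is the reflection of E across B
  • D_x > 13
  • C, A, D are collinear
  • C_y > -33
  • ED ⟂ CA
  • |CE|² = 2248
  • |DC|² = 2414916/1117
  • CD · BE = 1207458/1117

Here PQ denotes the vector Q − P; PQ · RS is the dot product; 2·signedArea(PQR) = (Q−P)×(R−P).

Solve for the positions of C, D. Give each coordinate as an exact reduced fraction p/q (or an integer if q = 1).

C = (-16, -32)
D = (14762/1117, 4660/1117)

1. C_x = -16  [C is the reflection of E across B]
2. C_y = -32  [C is the reflection of E across B]
   → C = (-16, -32)
3. D_x = 14762/1117  [C, A, D are collinear ∩ ED ⟂ CA]
4. D_y = 4660/1117  [C, A, D are collinear ∩ ED ⟂ CA]
   → D = (14762/1117, 4660/1117)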